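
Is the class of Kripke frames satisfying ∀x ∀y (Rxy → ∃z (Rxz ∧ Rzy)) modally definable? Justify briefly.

Yes, by □□q → □q

The condition is density. A defining modal formula is □□q → □q.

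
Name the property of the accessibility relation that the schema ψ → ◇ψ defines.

reflexivity

This schema is equivalent to the T axiom □ψ → ψ.
Its frame correspondent is reflexivity — ∀x Rxx.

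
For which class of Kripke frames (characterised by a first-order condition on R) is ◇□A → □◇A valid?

convergence

Suppose ◇□A→□◇A is valid. Take Rxy, Rxz and set V(A)={w : Ryw}. Then □A at y so ◇□A at x, so □◇A at x, so ◇A at z, giving w with Rzw and Ryw.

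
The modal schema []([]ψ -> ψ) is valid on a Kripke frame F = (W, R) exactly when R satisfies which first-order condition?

Suppose □(□ψ→ψ) is valid. Take Rxy and set V(ψ)={w : Ryw}. Then at y, □ψ holds; since □(□ψ→ψ) at x, □ψ→ψ at y, so ψ at y, i.e. Ryy.
Conversely, any frame satisfying forall x forall y (Rxy -> Ryy) validates the schema.
Frame condition: forall x forall y (Rxy -> Ryy).

Shift-reflexivity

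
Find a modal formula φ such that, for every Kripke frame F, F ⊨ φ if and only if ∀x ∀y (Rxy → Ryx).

r → □◇r

This is symmetry; the standard corresponding axiom is B: r → □◇r.
Suppose r→□◇r is valid. Take Rxy and set V(r)={x}. Then r at x, so □◇r at x, so ◇r at y, so some z with Ryz has r; z=x, i.e. Ryx.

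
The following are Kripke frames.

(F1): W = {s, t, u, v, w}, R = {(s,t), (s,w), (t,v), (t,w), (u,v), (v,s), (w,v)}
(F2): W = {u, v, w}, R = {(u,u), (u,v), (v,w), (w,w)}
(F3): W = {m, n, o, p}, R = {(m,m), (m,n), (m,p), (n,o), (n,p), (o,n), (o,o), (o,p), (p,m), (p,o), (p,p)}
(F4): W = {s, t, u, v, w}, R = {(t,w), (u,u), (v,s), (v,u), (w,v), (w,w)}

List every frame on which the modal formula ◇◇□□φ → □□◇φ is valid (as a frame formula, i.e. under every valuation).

Frame correspondent (Sahlqvist): ∀x ∀y ∀z ((xR²y ∧ xR²z) → ∃w (yR²w ∧ zRw)) — i.e. a generalized confluence (Geach) condition.
(F1): fails — sR²v, sR²v but no w* with vR²w* and vRw*.
(F2): fails — uR²v, uR²u but no t with vR²t and uRt.
(F3): ✓.
(F4): fails — tR²v, tR²w but no w* with vR²w* and wRw*.

(F3)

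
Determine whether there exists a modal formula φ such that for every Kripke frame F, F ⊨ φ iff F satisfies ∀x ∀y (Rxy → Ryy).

This is a Sahlqvist condition; the T□ axiom □(□r → r) defines it.

Yes — defined by □(□r → r)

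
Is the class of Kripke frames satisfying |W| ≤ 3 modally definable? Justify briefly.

Any modally definable frame class is closed under disjoint unions.
Any modal formula valid on each of 4 disjoint one-world frames is valid on their disjoint union (validity is preserved under disjoint unions). Each one-world frame has |W|=1≤3, but the union has |W|=4.
So the class is not modally definable.

Not definable by any modal formula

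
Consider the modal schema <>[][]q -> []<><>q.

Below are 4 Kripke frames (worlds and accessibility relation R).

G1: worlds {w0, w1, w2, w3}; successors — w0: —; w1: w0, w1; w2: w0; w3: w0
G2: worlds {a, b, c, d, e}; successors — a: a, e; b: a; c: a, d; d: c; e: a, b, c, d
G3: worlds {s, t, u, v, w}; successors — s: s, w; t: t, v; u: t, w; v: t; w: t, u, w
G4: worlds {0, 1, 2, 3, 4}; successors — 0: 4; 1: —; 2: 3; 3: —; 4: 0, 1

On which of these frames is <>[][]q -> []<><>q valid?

This is the axiom for a generalized confluence (Geach) condition; its first-order frame correspondent is forall x forall y forall z ((xRy & xRz) -> exists w (y R^2 w & z R^2 w)).
G1: fails — w1Rw0, w1Rw0 but no w with w0R²w and w0R²w.
G2: holds.
G3: holds.
G4: fails — 2R3, 2R3 but no w with 3R²w and 3R²w.

G2, G3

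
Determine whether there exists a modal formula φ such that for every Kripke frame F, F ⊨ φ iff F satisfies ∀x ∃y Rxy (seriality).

Yes, by □p → ◇p

Yes: it is seriality, defined by the D schema □p → ◇p.
Suppose □p→◇p is valid. At any x set V(p)=W. Then □p at x, so ◇p at x, so x has a successor.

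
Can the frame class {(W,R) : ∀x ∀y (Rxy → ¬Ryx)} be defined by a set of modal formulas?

If a class were modally definable it would be closed under surjective bounded morphisms (Goldblatt–Thomason).
The 5-cycle (worlds a,b,c,d,e with a→b→c→d→e→a) is asymmetric. Mapping every world to a single reflexive point • is a surjective bounded morphism, and the reflexive point is not asymmetric (R•• but asymmetry requires ¬R••).
Hence asymmetry is not modally definable.

Not modally definable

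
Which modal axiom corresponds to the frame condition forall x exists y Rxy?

This is seriality; the standard corresponding axiom is D: □r → ◇r.
Suppose □r→◇r is valid. At any x set V(r)=W. Then □r at x, so ◇r at x, so x has a successor.

□r → ◇r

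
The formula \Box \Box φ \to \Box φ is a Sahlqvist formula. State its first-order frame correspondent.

Suppose □□φ→□φ is valid. Take Rxy and set V(φ)={w : xR²w}. Then □□φ at x, so □φ at x, so φ at y, i.e. ∃z(Rxz∧Rzy).

Density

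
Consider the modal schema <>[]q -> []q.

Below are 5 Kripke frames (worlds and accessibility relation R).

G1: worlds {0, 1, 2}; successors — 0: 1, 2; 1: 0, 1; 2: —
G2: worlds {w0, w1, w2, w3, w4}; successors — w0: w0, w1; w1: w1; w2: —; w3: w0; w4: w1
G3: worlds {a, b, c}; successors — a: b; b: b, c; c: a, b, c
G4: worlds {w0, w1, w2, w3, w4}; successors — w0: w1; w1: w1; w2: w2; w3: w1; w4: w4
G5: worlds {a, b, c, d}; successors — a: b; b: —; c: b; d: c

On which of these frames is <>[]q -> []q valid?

Frame correspondent (Sahlqvist): forall x forall y forall z (Rxy & Rxz -> Ryz) — i.e. the Euclidean property.
G1: fails — R01 and R02 but not R12.
G2: fails — Rw0w1 and Rw0w0 but not Rw1w0.
G3: fails — Rcb and Rca but not Rba.
G4: ✓.
G5: fails — Rab and Rab but not Rbb.

G4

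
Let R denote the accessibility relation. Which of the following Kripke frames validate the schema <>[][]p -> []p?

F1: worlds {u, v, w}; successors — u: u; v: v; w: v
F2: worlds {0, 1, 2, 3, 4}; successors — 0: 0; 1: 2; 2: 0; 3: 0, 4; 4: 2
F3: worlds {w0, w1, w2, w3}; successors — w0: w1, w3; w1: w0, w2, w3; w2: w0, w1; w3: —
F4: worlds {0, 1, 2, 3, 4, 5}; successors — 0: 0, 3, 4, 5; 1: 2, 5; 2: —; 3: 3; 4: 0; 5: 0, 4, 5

This is the axiom for a generalized confluence (Geach) condition; its first-order frame correspondent is forall x forall y forall z ((xRy & xRz) -> exists w (y R^2 w & z = w)).
F1: satisfies the condition.
F2: fails — 1R2, 1R2 but no w with 2R²w and 2=w.
F3: fails — w0Rw3, w0Rw1 but no w with w3R²w and w1=w.
F4: fails — 0R3, 0R0 but no w with 3R²w and 0=w.

F1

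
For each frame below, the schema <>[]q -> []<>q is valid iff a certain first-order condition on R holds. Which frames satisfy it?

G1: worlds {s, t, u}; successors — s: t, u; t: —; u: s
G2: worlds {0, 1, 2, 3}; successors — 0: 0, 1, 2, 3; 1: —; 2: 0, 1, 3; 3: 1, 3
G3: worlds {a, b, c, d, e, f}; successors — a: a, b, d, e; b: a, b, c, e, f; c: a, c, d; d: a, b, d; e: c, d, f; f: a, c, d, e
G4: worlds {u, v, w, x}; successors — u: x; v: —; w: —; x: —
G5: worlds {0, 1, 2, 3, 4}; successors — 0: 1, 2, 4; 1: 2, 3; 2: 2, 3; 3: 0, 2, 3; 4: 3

G3, G5

This is the axiom for convergence; its first-order frame correspondent is forall x forall y forall z (Rxy & Rxz -> exists w (Ryw & Rzw)).
G1: fails — Rsu and Rst but u and t have no common successor.
G2: fails — R00 and R01 but 0 and 1 have no common successor.
G3: condition met.
G4: fails — Rux and Rux but x and x have no common successor.
G5: condition met.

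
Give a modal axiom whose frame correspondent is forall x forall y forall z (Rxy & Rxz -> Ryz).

◇ψ → □◇ψ

The condition is the Euclidean property. The 5 schema ◇ψ → □◇ψ defines it.
Suppose ◇ψ→□◇ψ is valid. Take Rxy, Rxz and set V(ψ)={y}. Then ◇ψ at x, so □◇ψ at x, so ◇ψ at z, so some w with Rzw has ψ; w=y, i.e. Rzy. By symmetry of the argument, Ryz.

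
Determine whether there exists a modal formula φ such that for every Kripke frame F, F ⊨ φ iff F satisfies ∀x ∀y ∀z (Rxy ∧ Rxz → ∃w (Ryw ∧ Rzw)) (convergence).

Yes: it is convergence, defined by the .2 schema ◇□q → □◇q.
Suppose ◇□q→□◇q is valid. Take Rxy, Rxz and set V(q)={w : Ryw}. Then □q at y so ◇□q at x, so □◇q at x, so ◇q at z, giving w with Rzw and Ryw.

Yes — defined by ◇□q → □◇q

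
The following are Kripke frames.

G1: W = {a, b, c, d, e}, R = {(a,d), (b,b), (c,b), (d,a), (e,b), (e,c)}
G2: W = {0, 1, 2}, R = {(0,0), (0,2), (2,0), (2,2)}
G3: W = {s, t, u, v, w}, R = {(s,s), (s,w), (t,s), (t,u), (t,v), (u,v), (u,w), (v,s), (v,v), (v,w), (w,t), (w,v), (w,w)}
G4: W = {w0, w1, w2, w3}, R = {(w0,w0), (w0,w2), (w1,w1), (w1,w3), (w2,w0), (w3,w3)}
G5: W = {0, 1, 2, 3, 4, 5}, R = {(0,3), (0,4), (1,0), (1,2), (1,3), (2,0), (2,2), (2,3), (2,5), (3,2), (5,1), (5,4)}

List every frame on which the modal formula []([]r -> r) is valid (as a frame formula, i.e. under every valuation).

G2

This is the axiom for shift-reflexivity; its first-order frame correspondent is forall x forall y (Rxy -> Ryy).
G1: fails — Rec but not Rcc.
G2: ✓.
G3: fails — Rwt but not Rtt.
G4: fails — Rw0w2 but not Rw2w2.
G5: fails — R10 but not R00.
Valid on: G2.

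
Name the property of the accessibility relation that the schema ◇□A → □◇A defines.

convergence

This is the .2 axiom.
It corresponds to convergence: ∀x ∀y ∀z (Rxy ∧ Rxz → ∃w (Ryw ∧ Rzw)).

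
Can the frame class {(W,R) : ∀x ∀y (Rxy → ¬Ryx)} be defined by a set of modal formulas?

Modal frame validity is preserved under surjective bounded morphisms.
The 4-cycle (worlds a,b,c,d with a→b→c→d→a) is asymmetric. Mapping every world to a single reflexive point • is a surjective bounded morphism, and the reflexive point is not asymmetric (R•• but asymmetry requires ¬R••).
So no modal formula (or set of formulas) defines exactly the asymmetric frames.

No — not modally definable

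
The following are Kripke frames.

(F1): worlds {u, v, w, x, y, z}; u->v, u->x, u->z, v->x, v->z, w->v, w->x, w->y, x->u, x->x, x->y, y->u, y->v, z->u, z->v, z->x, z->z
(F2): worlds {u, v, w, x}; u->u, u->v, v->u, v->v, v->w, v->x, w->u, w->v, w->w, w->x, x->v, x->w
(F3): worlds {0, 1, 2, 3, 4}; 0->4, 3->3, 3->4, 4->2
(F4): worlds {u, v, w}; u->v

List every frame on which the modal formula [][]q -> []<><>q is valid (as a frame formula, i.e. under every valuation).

Frame correspondent (Sahlqvist): forall x forall z (xRz -> exists w (x R^2 w & z R^2 w)) — i.e. a generalized confluence (Geach) condition.
(F1): satisfies the condition.
(F2): satisfies the condition.
(F3): fails — 0R4 but no w with 0R²w and 4R²w.
(F4): fails — uRv but no t with uR²t and vR²t.
Valid on: (F1), (F2).

(F1), (F2)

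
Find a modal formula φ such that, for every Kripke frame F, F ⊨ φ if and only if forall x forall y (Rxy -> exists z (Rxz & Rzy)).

□□q → □q

The condition is density. The C4 schema □□q → □q defines it.
Suppose □□q→□q is valid. Take Rxy and set V(q)={w : xR²w}. Then □□q at x, so □q at x, so q at y, i.e. ∃z(Rxz∧Rzy).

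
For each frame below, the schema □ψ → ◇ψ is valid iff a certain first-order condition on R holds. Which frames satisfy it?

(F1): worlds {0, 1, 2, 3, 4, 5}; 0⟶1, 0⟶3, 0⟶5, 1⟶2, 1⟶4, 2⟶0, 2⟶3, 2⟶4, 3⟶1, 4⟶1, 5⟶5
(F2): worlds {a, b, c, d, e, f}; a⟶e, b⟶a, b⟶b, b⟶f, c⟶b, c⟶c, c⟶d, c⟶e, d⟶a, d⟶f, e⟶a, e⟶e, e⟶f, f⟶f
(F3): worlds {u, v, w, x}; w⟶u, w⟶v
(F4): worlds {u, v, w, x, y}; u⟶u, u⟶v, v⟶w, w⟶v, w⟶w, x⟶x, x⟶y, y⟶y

This is the axiom for seriality; its first-order frame correspondent is ∀x ∃y Rxy.
(F1): ✓.
(F2): ✓.
(F3): fails — world u has no successor.
(F4): ✓.

(F1), (F2), (F4)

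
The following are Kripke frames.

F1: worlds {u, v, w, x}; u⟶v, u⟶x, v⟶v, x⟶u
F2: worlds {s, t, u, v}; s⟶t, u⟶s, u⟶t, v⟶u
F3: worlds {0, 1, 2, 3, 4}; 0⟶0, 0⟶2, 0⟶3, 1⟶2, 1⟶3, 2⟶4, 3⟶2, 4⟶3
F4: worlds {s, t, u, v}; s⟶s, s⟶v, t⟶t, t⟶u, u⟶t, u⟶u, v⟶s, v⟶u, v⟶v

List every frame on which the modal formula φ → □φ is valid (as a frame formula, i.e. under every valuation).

none

This is the axiom for a generalized confluence (Geach) condition; its first-order frame correspondent is ∀x ∀z (xRz → ∃w (x = w ∧ z = w)).
F1: fails — uRv but u ≠ v.
F2: fails — sRt but s ≠ t.
F3: fails — 0R2 but 0 ≠ 2.
F4: fails — sRv but s ≠ v.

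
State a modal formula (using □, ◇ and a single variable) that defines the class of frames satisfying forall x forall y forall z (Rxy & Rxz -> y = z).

The condition is partial functionality. The CD schema ◇s → □s defines it.
Suppose ◇s→□s is valid. Take Rxy, Rxz and set V(s)={y}. Then ◇s at x, so □s at x, so s at z, i.e. z=y.

◇s → □s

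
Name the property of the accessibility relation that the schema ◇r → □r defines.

Suppose ◇r→□r is valid. Take Rxy, Rxz and set V(r)={y}. Then ◇r at x, so □r at x, so r at z, i.e. z=y.

partial functionality: ∀x ∀y ∀z (Rxy ∧ Rxz → y = z)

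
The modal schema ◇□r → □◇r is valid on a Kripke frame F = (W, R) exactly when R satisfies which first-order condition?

convergence: ∀x ∀y ∀z (Rxy ∧ Rxz → ∃w (Ryw ∧ Rzw))

Suppose ◇□r→□◇r is valid. Take Rxy, Rxz and set V(r)={w : Ryw}. Then □r at y so ◇□r at x, so □◇r at x, so ◇r at z, giving w with Rzw and Ryw.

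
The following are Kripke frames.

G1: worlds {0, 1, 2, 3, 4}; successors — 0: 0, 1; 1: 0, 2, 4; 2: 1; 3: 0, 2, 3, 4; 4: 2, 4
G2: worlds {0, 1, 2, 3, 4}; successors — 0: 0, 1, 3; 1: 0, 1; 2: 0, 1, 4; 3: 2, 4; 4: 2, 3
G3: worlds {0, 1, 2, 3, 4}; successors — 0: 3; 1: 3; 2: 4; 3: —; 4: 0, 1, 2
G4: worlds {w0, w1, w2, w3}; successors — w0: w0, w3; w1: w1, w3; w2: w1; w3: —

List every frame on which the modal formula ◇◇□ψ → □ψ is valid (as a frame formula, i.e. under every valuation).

This is the axiom for a generalized confluence (Geach) condition; its first-order frame correspondent is ∀x ∀y ∀z ((xR²y ∧ xRz) → ∃w (yRw ∧ z = w)).
G1: fails — 0R²1, 0R1 but no w with 1Rw and 1=w.
G2: fails — 0R²1, 0R3 but no w with 1Rw and 3=w.
G3: fails — 2R²0, 2R4 but no w with 0Rw and 4=w.
G4: fails — w0R²w3, w0Rw0 but no w with w3Rw and w0=w.
Valid on no frame.

none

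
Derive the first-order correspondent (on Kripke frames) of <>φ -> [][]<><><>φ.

This is a Sahlqvist (Geach-type) schema ◇^1□^0φ → □^2◇^3φ.
Minimal-valuation argument: fix x; take any y with xR^1y and any z with xR^2z. Set V(φ) to the set of worlds R-reachable from y in exactly 0 steps. Then □^0φ holds at y, so the antecedent holds at x; validity forces ◇^3φ at z, giving a w with zR^3w and yR^0w.
First-order correspondent: forall x forall y forall z ((xRy & x R^2 z) -> exists w (y = w & z R^3 w)).

forall x forall y forall z ((xRy & x R^2 z) -> exists w (y = w & z R^3 w))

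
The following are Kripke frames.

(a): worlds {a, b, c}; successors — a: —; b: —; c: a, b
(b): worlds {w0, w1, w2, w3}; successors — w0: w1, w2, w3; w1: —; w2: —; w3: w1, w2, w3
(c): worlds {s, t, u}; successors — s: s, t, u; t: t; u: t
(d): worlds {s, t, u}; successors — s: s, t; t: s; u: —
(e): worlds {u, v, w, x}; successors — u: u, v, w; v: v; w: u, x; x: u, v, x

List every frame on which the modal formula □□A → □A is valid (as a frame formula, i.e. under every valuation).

This is the axiom for density; its first-order frame correspondent is ∀x ∀y (Rxy → ∃z (Rxz ∧ Rzy)).
(a): fails — Rca but no z with Rcz and Rza.
(b): ✓.
(c): ✓.
(d): ✓.
(e): ✓.

(b), (c), (d), (e)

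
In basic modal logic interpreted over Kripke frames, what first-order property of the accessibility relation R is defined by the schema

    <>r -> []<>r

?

Suppose ◇r→□◇r is valid. Take Rxy, Rxz and set V(r)={y}. Then ◇r at x, so □◇r at x, so ◇r at z, so some w with Rzw has r; w=y, i.e. Rzy. By symmetry of the argument, Ryz.

the Euclidean property: forall x forall y forall z (Rxy & Rxz -> Ryz)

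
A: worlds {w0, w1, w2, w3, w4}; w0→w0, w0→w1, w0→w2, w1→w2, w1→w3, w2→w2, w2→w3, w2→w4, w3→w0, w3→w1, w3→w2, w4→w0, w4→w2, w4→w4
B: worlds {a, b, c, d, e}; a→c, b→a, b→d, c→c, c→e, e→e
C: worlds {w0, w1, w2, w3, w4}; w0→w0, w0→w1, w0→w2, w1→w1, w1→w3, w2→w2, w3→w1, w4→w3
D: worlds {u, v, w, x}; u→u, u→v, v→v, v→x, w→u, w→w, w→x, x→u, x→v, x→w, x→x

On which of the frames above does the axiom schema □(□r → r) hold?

D

Frame correspondent (Sahlqvist): ∀x ∀y (Rxy → Ryy) — i.e. shift-reflexivity.
A: fails — Rw3w1 but not Rw1w1.
B: fails — Rba but not Raa.
C: fails — Rw1w3 but not Rw3w3.
D: ✓.
Valid on: D.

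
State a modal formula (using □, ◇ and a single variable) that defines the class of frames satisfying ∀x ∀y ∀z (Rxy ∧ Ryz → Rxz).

The condition is transitivity. The 4 schema □ψ → □□ψ defines it.
Suppose □ψ→□□ψ is valid. Take Rxy, Ryz and set V(ψ)={w : Rxw}. Then □ψ at x, so □□ψ at x, so □ψ at y, so ψ at z, i.e. Rxz.

□ψ → □□ψ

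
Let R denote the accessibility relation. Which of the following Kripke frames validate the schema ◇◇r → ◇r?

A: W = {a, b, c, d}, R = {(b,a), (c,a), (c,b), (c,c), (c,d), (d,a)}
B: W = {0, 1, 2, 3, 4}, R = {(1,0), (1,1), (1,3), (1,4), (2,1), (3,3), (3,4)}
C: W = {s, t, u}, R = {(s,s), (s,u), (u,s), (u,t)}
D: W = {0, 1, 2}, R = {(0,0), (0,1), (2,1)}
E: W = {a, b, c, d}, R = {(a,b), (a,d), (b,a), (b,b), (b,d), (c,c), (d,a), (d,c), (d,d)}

The schema corresponds to transitivity: ∀x ∀y ∀z (Rxy ∧ Ryz → Rxz).
A: condition met.
B: fails — R21 and R10 but not R20.
C: fails — Rsu and Rut but not Rst.
D: condition met.
E: fails — Rab and Rba but not Raa.
Valid on: A, D.

A, D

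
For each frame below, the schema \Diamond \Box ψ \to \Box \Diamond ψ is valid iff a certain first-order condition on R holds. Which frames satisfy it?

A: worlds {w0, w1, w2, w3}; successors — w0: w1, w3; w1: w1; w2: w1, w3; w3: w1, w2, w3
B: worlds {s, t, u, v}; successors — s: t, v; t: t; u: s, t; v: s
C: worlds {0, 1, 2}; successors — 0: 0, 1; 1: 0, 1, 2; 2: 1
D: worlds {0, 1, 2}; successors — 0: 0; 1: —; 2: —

This is the axiom for convergence; its first-order frame correspondent is \forall x \forall y \forall z (Rxy \wedge Rxz \to \exists w (Ryw \wedge Rzw)).
A: satisfies the condition.
B: fails — Rsv and Rst but v and t have no common successor.
C: satisfies the condition.
D: satisfies the condition.

A, C, D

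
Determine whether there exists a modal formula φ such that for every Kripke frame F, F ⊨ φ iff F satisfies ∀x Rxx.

Yes — defined by □r → r

This is a Sahlqvist condition; the T axiom □r → r defines it.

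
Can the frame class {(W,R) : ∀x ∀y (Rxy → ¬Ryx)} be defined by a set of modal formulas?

Not modally definable

If a class were modally definable it would be closed under surjective bounded morphisms (Goldblatt–Thomason).
The 3-cycle (worlds 0,1,2 with 0→1→2→0) is asymmetric. Mapping every world to a single reflexive point • is a surjective bounded morphism, and the reflexive point is not asymmetric (R•• but asymmetry requires ¬R••).
So no modal formula (or set of formulas) defines exactly the asymmetric frames.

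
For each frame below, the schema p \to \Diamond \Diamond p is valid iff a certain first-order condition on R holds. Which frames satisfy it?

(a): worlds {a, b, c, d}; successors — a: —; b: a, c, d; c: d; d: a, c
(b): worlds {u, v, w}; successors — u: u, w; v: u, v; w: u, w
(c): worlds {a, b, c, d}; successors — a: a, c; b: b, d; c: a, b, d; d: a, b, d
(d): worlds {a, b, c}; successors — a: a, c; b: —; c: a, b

This is the axiom for a generalized confluence (Geach) condition; its first-order frame correspondent is \forall x \exists w (x = w \wedge x R^2 w).
(a): fails — at a but no w with a=w and aR²w.
(b): satisfies the condition.
(c): satisfies the condition.
(d): fails — at b but no w with b=w and bR²w.
Valid on: (b), (c).

(b), (c)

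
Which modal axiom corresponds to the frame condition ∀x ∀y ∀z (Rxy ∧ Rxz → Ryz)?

◇q → □◇q

A defining formula is ◇q → □◇q (the 5 axiom).
Suppose ◇q→□◇q is valid. Take Rxy, Rxz and set V(q)={y}. Then ◇q at x, so □◇q at x, so ◇q at z, so some w with Rzw has q; w=y, i.e. Rzy. By symmetry of the argument, Ryz.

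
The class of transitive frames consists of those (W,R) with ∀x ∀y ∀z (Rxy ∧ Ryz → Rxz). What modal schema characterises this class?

□r → □□r

A defining formula is □r → □□r (the 4 axiom).
Suppose □r→□□r is valid. Take Rxy, Ryz and set V(r)={w : Rxw}. Then □r at x, so □□r at x, so □r at y, so r at z, i.e. Rxz.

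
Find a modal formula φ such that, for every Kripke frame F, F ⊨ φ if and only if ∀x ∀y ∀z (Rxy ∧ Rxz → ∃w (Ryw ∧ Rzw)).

◇□ψ → □◇ψ

A defining formula is ◇□ψ → □◇ψ (the .2 axiom).
Suppose ◇□ψ→□◇ψ is valid. Take Rxy, Rxz and set V(ψ)={w : Ryw}. Then □ψ at y so ◇□ψ at x, so □◇ψ at x, so ◇ψ at z, giving w with Rzw and Ryw.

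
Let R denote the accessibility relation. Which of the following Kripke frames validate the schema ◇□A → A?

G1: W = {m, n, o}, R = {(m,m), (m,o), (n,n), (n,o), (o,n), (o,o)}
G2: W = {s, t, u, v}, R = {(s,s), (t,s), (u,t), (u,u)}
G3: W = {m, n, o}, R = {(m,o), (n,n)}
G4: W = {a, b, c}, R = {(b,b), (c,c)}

The schema corresponds to symmetry: ∀x ∀y (Rxy → Ryx).
G1: fails — Rmo but not Rom.
G2: fails — Rts but not Rst.
G3: fails — Rmo but not Rom.
G4: satisfies the condition.

G4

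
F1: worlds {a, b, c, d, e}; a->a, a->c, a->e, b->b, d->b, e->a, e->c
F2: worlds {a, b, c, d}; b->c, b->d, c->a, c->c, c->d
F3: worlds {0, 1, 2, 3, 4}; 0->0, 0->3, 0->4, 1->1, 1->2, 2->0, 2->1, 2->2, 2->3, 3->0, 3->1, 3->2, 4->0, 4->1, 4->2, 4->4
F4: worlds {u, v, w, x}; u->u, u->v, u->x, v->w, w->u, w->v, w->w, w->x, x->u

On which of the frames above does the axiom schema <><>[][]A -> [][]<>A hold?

F3

The schema corresponds to a generalized confluence (Geach) condition: forall x forall y forall z ((x R^2 y & x R^2 z) -> exists w (y R^2 w & zRw)).
F1: fails — aR²a, aR²c but no w with aR²w and cRw.
F2: fails — bR²a, bR²a but no w with aR²w and aRw.
F3: ✓.
F4: fails — uR²x, uR²v but no t with xR²t and vRt.
Valid on: F3.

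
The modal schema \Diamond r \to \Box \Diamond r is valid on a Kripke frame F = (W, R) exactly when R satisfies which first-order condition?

the Euclidean property

Suppose ◇r→□◇r is valid. Take Rxy, Rxz and set V(r)={y}. Then ◇r at x, so □◇r at x, so ◇r at z, so some w with Rzw has r; w=y, i.e. Rzy. By symmetry of the argument, Ryz.
Conversely, any frame satisfying \forall x \forall y \forall z (Rxy \wedge Rxz \to Ryz) validates the schema.
So the correspondent is the Euclidean property.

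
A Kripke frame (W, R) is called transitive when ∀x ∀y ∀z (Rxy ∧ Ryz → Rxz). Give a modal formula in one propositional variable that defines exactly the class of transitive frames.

□s → □□s

A defining formula is □s → □□s (the 4 axiom).
Suppose □s→□□s is valid. Take Rxy, Ryz and set V(s)={w : Rxw}. Then □s at x, so □□s at x, so □s at y, so s at z, i.e. Rxz.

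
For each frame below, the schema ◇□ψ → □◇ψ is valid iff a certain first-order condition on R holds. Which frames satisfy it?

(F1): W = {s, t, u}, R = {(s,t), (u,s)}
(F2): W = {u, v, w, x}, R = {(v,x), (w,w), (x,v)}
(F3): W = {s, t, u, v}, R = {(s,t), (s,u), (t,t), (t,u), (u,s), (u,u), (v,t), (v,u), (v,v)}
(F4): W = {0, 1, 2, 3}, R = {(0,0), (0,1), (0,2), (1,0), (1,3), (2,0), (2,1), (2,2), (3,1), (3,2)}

Frame correspondent (Sahlqvist): ∀x ∀y ∀z (Rxy ∧ Rxz → ∃w (Ryw ∧ Rzw)) — i.e. convergence.
(F1): fails — Rst and Rst but t and t have no common successor.
(F2): condition met.
(F3): condition met.
(F4): condition met.

(F2), (F3), (F4)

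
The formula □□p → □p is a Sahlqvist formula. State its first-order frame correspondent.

Suppose □□p→□p is valid. Take Rxy and set V(p)={w : xR²w}. Then □□p at x, so □p at x, so p at y, i.e. ∃z(Rxz∧Rzy).
Conversely, any frame satisfying ∀x ∀y (Rxy → ∃z (Rxz ∧ Rzy)) validates the schema.
So the correspondent is density.

density: ∀x ∀y (Rxy → ∃z (Rxz ∧ Rzy))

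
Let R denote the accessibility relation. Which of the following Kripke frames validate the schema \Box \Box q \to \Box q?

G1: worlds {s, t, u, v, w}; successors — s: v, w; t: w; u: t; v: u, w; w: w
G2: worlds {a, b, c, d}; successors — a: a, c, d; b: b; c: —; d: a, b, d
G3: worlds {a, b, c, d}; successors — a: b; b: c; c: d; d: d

The schema corresponds to density: \forall x \forall y (Rxy \to \exists z (Rxz \wedge Rzy)).
G1: fails — Rut but no z with Ruz and Rzt.
G2: satisfies the condition.
G3: fails — Rab but no z with Raz and Rzb.

G2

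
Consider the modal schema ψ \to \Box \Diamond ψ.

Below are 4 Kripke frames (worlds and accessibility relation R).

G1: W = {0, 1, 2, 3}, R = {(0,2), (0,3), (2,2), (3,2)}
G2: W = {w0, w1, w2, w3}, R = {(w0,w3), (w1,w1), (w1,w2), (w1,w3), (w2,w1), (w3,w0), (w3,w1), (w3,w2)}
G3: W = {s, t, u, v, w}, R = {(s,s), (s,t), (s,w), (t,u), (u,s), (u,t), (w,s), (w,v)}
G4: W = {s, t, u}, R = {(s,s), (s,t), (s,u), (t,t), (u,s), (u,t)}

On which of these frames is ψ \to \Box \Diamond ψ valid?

none

Frame correspondent (Sahlqvist): \forall x \forall y (Rxy \to Ryx) — i.e. symmetry.
G1: fails — R32 but not R23.
G2: fails — Rw3w2 but not Rw2w3.
G3: fails — Rus but not Rsu.
G4: fails — Rut but not Rtu.
Valid on no frame.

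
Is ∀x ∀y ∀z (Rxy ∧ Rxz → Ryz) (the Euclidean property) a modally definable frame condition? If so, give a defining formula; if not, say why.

The condition is the Euclidean property. A defining modal formula is ◇p → □◇p.

Yes — defined by ◇p → □◇p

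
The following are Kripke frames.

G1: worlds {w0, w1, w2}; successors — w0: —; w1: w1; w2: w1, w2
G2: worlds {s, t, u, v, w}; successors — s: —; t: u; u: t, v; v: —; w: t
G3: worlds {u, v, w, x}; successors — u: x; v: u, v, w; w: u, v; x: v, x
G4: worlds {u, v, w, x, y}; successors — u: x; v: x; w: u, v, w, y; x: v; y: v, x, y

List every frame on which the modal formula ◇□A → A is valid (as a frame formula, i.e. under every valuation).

none

Frame correspondent (Sahlqvist): ∀x ∀y (Rxy → Ryx) — i.e. symmetry.
G1: fails — Rw2w1 but not Rw1w2.
G2: fails — Rwt but not Rtw.
G3: fails — Rwu but not Ruw.
G4: fails — Ryx but not Rxy.
Valid on no frame.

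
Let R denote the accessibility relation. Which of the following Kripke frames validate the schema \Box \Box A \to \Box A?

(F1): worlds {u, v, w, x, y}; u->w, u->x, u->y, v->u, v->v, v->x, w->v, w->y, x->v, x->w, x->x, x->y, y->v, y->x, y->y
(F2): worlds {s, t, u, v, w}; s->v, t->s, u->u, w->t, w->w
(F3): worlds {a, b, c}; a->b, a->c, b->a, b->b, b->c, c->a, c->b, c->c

Frame correspondent (Sahlqvist): \forall x \forall y (Rxy \to \exists z (Rxz \wedge Rzy)) — i.e. density.
(F1): condition met.
(F2): fails — Rts but no z with Rtz and Rzs.
(F3): condition met.
Valid on: (F1), (F3).

(F1), (F3)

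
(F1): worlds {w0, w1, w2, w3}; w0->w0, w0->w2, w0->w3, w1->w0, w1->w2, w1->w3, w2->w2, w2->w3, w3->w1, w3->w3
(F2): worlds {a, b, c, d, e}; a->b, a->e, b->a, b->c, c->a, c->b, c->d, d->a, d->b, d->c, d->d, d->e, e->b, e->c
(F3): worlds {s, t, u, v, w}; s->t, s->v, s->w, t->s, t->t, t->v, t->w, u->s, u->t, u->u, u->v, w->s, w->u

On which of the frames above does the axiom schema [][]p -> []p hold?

This is the axiom for density; its first-order frame correspondent is forall x forall y (Rxy -> exists z (Rxz & Rzy)).
(F1): condition met.
(F2): fails — Rbc but no z with Rbz and Rzc.
(F3): condition met.
Valid on: (F1), (F3).

(F1), (F3)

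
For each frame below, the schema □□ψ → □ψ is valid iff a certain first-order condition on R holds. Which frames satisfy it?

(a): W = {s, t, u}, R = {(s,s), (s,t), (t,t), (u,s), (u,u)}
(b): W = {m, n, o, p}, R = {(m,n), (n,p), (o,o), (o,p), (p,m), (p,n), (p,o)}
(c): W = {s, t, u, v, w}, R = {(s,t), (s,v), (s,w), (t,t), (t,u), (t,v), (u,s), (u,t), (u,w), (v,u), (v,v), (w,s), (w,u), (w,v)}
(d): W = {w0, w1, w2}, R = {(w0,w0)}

Frame correspondent (Sahlqvist): ∀x ∀y (Rxy → ∃z (Rxz ∧ Rzy)) — i.e. density.
(a): holds.
(b): fails — Rpm but no z with Rpz and Rzm.
(c): fails — Rsw but no z with Rsz and Rzw.
(d): holds.
Valid on: (a), (d).

(a), (d)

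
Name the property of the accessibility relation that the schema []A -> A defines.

Suppose □A→A is valid. At any x set V(A)={w : Rxw}. Then □A holds at x, so A holds at x, i.e. Rxx.

reflexivity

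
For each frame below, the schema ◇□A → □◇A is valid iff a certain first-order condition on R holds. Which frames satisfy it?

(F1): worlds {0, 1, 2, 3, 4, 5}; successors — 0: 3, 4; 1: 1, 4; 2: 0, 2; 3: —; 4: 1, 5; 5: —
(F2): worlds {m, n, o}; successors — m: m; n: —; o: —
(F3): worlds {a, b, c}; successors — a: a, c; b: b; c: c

(F2), (F3)

The schema corresponds to convergence: ∀x ∀y ∀z (Rxy ∧ Rxz → ∃w (Ryw ∧ Rzw)).
(F1): fails — R04 and R03 but 4 and 3 have no common successor.
(F2): satisfies the condition.
(F3): satisfies the condition.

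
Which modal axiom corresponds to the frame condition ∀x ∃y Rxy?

□s → ◇s

The condition is seriality. The D schema □s → ◇s defines it.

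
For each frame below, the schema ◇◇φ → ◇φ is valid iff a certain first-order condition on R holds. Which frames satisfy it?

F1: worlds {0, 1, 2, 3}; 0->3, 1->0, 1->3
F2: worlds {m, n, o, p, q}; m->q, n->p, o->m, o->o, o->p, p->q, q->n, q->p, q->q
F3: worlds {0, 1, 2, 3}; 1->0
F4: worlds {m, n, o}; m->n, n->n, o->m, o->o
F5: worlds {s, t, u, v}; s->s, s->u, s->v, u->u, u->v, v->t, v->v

Frame correspondent (Sahlqvist): ∀x ∀y ∀z (Rxy ∧ Ryz → Rxz) — i.e. transitivity.
F1: ✓.
F2: fails — Rom and Rmq but not Roq.
F3: ✓.
F4: fails — Rom and Rmn but not Ron.
F5: fails — Ruv and Rvt but not Rut.
Valid on: F1, F3.

F1, F3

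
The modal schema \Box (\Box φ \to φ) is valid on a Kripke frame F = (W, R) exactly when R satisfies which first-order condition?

Shift-reflexivity

Suppose □(□φ→φ) is valid. Take Rxy and set V(φ)={w : Ryw}. Then at y, □φ holds; since □(□φ→φ) at x, □φ→φ at y, so φ at y, i.e. Ryy.
Conversely, any frame satisfying \forall x \forall y (Rxy \to Ryy) validates the schema.
Frame condition: \forall x \forall y (Rxy \to Ryy).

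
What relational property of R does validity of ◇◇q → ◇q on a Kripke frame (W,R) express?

transitivity: ∀x ∀y ∀z (Rxy ∧ Ryz → Rxz)

This is a form of the 4 axiom.
Its frame correspondent is transitivity — ∀x ∀y ∀z (Rxy ∧ Ryz → Rxz).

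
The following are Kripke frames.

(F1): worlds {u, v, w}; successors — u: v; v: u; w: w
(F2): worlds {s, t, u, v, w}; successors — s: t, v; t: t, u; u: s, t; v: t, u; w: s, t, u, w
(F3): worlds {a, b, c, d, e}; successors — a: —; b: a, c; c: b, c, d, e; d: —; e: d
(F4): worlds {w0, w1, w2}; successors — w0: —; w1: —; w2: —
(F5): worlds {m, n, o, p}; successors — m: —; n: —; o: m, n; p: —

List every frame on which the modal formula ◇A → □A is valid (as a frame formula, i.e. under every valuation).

The schema corresponds to partial functionality: ∀x ∀y ∀z (Rxy ∧ Rxz → y = z).
(F1): ✓.
(F2): fails — s sees both t and v.
(F3): fails — b sees both a and c.
(F4): ✓.
(F5): fails — o sees both m and n.
Valid on: (F1), (F4).

(F1), (F4)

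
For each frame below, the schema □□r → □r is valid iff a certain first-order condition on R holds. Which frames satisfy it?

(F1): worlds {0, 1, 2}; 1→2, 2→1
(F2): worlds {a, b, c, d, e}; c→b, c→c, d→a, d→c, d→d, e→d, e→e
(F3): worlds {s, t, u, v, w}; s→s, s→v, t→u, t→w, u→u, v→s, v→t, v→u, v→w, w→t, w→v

Frame correspondent (Sahlqvist): ∀x ∀y (Rxy → ∃z (Rxz ∧ Rzy)) — i.e. density.
(F1): fails — R12 but no z with R1z and Rz2.
(F2): satisfies the condition.
(F3): fails — Rtw but no z with Rtz and Rzw.
Valid on: (F2).

(F2)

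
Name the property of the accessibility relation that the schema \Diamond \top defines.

◇⊤ holds at w iff w has a successor, so frame-validity of ◇⊤ is exactly seriality. Equivalently via □r → ◇r:
Suppose □r→◇r is valid. At any x set V(r)=W. Then □r at x, so ◇r at x, so x has a successor.
Conversely, on a frame with seriality the schema holds at every world under every valuation.
So the correspondent is seriality.

seriality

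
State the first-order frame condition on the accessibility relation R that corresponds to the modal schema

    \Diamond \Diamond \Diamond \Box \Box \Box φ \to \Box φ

This is a Sahlqvist (Geach-type) schema ◇^3□^3φ → □^1◇^0φ.
Minimal-valuation argument: fix x; take any y with xR^3y and any z with xR^1z. Set V(φ) to the set of worlds R-reachable from y in exactly 3 steps. Then □^3φ holds at y, so the antecedent holds at x; validity forces ◇^0φ at z, giving a w with zR^0w and yR^3w.
First-order correspondent: \forall x \forall y \forall z ((x R^3 y \wedge xRz) \to \exists w (y R^3 w \wedge z = w)).

\forall x \forall y \forall z ((x R^3 y \wedge xRz) \to \exists w (y R^3 w \wedge z = w))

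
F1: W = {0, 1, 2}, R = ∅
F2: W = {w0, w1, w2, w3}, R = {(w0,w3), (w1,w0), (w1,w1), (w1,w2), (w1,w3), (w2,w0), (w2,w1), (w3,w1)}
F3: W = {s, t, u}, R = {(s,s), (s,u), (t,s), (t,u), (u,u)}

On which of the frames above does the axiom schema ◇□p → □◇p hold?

Frame correspondent (Sahlqvist): ∀x ∀y ∀z (Rxy ∧ Rxz → ∃w (Ryw ∧ Rzw)) — i.e. convergence.
F1: condition met.
F2: fails — Rw1w2 and Rw1w0 but w2 and w0 have no common successor.
F3: condition met.
Valid on: F1, F3.

F1, F3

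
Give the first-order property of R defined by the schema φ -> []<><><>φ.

forall x forall z (xRz -> exists w (x = w & z R^3 w))

This is a Sahlqvist (Geach-type) schema ◇^0□^0φ → □^1◇^3φ.
Minimal-valuation argument: fix x; take any y with xR^0y and any z with xR^1z. Set V(φ) to the set of worlds R-reachable from y in exactly 0 steps. Then □^0φ holds at y, so the antecedent holds at x; validity forces ◇^3φ at z, giving a w with zR^3w and yR^0w.
First-order correspondent: forall x forall z (xRz -> exists w (x = w & z R^3 w)).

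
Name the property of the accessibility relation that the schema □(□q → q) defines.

Suppose □(□q→q) is valid. Take Rxy and set V(q)={w : Ryw}. Then at y, □q holds; since □(□q→q) at x, □q→q at y, so q at y, i.e. Ryy.
Conversely, any frame satisfying ∀x ∀y (Rxy → Ryy) validates the schema.
Frame condition: ∀x ∀y (Rxy → Ryy).

shift-reflexivity: ∀x ∀y (Rxy → Ryy)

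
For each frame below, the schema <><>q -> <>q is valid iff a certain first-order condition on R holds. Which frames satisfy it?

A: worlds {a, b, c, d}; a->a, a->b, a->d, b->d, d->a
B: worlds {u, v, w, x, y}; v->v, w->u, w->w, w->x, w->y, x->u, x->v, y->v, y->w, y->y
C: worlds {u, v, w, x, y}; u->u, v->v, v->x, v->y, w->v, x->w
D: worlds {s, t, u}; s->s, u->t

D

Frame correspondent (Sahlqvist): forall x forall y forall z (Rxy & Ryz -> Rxz) — i.e. transitivity.
A: fails — Rda and Rab but not Rdb.
B: fails — Rwx and Rxv but not Rwv.
C: fails — Rxw and Rwv but not Rxv.
D: satisfies the condition.
Valid on: D.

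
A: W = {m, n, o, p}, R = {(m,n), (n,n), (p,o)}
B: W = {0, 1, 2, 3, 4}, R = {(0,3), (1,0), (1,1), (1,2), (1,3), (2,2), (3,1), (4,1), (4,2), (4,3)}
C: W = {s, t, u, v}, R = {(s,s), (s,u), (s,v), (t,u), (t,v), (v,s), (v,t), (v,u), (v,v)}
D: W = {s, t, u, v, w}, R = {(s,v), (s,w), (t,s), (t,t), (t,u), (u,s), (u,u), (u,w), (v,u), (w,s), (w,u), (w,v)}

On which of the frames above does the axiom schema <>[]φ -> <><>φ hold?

This is the axiom for a generalized confluence (Geach) condition; its first-order frame correspondent is forall x forall y (xRy -> exists w (yRw & x R^2 w)).
A: fails — pRo but no w with oRw and pR²w.
B: holds.
C: fails — sRu but no w with uRw and sR²w.
D: holds.
Valid on: B, D.

B, D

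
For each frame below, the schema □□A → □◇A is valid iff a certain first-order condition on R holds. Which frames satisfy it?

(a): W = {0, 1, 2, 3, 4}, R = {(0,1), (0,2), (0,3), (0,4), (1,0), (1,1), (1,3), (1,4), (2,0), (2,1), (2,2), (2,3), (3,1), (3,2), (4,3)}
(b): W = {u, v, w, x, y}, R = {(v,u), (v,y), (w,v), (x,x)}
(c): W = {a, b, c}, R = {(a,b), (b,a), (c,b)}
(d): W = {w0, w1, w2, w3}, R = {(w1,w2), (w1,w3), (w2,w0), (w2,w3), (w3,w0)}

(a), (c)

This is the axiom for a generalized confluence (Geach) condition; its first-order frame correspondent is ∀x ∀z (xRz → ∃w (xR²w ∧ zRw)).
(a): satisfies the condition.
(b): fails — vRu but no t with vR²t and uRt.
(c): satisfies the condition.
(d): fails — w2Rw0 but no w with w2R²w and w0Rw.
Valid on: (a), (c).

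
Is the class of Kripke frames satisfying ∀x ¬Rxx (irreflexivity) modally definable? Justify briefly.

Any modally definable frame class is closed under surjective bounded morphisms.
The 2-cycle (worlds a,b with a→b→a) is irreflexive, and the map sending every world to a single reflexive point • is a surjective bounded morphism (forth: every edge maps to (•,•); back: every world has a successor). So any modal formula valid on the 2-cycle is also valid on the reflexive point, which is not irreflexive.
So the class is not modally definable.

No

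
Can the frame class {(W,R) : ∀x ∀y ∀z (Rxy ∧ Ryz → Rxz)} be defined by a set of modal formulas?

Yes, by □r → □□r

This is a Sahlqvist condition; the 4 axiom □r → □□r defines it.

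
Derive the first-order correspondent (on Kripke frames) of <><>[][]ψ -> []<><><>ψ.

This is a Sahlqvist (Geach-type) schema ◇^2□^2ψ → □^1◇^3ψ.
Minimal-valuation argument: fix x; take any y with xR^2y and any z with xR^1z. Set V(ψ) to the set of worlds R-reachable from y in exactly 2 steps. Then □^2ψ holds at y, so the antecedent holds at x; validity forces ◇^3ψ at z, giving a w with zR^3w and yR^2w.
First-order correspondent: forall x forall y forall z ((x R^2 y & xRz) -> exists w (y R^2 w & z R^3 w)).

forall x forall y forall z ((x R^2 y & xRz) -> exists w (y R^2 w & z R^3 w))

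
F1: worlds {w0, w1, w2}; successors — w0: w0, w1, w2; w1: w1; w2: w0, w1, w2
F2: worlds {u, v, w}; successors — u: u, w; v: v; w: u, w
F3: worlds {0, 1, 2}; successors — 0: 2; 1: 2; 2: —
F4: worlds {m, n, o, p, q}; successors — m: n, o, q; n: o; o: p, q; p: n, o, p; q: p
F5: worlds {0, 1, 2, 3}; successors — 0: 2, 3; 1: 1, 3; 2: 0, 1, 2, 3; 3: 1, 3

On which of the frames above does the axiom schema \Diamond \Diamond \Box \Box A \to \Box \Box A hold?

Frame correspondent (Sahlqvist): \forall x \forall y \forall z ((x R^2 y \wedge x R^2 z) \to \exists w (y R^2 w \wedge z = w)) — i.e. a generalized confluence (Geach) condition.
F1: fails — w0R²w1, w0R²w0 but no w with w1R²w and w0=w.
F2: ✓.
F3: ✓.
F4: fails — mR²o, mR²q but no w with oR²w and q=w.
F5: fails — 0R²1, 0R²0 but no w with 1R²w and 0=w.
Valid on: F2, F3.

F2, F3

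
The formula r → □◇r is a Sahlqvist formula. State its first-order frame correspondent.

symmetry: ∀x ∀y (Rxy → Ryx)

This schema is the B axiom.
It corresponds to symmetry: ∀x ∀y (Rxy → Ryx).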